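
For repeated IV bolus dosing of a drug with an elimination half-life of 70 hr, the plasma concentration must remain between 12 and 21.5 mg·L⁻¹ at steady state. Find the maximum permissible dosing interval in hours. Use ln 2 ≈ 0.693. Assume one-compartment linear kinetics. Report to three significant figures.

58.9 h

k = 0.693 / t½ = 0.693 / 70 = 0.009900 h⁻¹
Between IV bolus doses, concentration decays as C = C₀·e^(−kτ), so C_peak/C_trough = e^(kτ).
τ_max = ln(C_peak/C_trough) / k = ln(21.5/12) / 0.009900 = 0.5831 / 0.009900 = 58.90 h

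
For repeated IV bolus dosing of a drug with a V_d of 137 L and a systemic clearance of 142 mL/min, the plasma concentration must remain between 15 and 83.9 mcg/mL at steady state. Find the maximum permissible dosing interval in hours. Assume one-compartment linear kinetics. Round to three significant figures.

CL = 142 mL/min × 60/1000 = 8.520 L/h
k = CL / Vd = 8.520 / 137.0 = 0.06219 h⁻¹
Between IV bolus doses, concentration decays as C = C₀·e^(−kτ), so C_peak/C_trough = e^(kτ).
τ_max = ln(C_peak/C_trough) / k = ln(83.9/15) / 0.06219 = 1.722 / 0.06219 = 27.69 h

27.7 h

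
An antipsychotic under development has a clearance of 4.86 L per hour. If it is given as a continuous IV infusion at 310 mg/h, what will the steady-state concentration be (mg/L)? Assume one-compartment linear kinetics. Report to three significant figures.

Css = rate / CL = 310 / 4.860 = 63.79 mg/L

63.8 mg/L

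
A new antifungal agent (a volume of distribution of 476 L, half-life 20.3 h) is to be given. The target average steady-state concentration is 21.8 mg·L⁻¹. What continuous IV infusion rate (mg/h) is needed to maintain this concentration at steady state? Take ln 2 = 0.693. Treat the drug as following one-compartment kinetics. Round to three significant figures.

k = 0.693/20.3 = 0.03414 h⁻¹, so CL = k·Vd = 0.03414 × 476.0 = 16.25 L/h
Infusion rate = CL × Css = 16.25 × 21.8 = 354.3 mg/h

354 mg/h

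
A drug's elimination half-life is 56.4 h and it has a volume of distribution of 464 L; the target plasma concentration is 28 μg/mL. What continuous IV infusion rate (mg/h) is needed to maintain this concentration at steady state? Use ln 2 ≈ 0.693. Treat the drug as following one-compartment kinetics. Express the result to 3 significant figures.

k = 0.693/56.4 = 0.01229 h⁻¹, so CL = k·Vd = 0.01229 × 464.0 = 5.703 L/h
Infusion rate = CL × Css = 5.703 × 28 = 159.7 mg/h

160 mg/h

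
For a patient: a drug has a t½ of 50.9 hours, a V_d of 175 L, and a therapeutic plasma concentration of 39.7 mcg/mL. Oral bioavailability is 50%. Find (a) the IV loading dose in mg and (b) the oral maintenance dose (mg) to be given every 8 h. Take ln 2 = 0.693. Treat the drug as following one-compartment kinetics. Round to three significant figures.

(a) 6950 mg; (b) 1510 mg

LD = Vd × C = 175.0 × 39.7 = 6948 mg
CL = 0.693 × Vd / t½ = 0.693 × 175.0 / 50.9 = 2.383 L/h
D = CL × Css × τ / F = 2.383 × 39.7 × 8 / 0.5 = 1514 mg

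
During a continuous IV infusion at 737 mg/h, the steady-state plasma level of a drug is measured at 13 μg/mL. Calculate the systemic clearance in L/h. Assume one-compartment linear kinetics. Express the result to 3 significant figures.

56.7 L/h

At steady state, infusion rate = CL × Css, so CL = rate / Css.
CL = 737 / 13 = 56.69 L/h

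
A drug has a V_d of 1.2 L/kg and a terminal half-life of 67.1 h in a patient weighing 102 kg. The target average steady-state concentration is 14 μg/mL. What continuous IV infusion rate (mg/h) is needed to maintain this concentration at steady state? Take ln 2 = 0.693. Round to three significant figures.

17.7 mg/h

Vd(total) = 102 kg × 1.2 L/kg = 122.4 L
k = 0.693/67.1 = 0.01033 h⁻¹, so CL = k·Vd = 0.01033 × 122.4 = 1.264 L/h
Infusion rate = CL × Css = 1.264 × 14 = 17.70 mg/h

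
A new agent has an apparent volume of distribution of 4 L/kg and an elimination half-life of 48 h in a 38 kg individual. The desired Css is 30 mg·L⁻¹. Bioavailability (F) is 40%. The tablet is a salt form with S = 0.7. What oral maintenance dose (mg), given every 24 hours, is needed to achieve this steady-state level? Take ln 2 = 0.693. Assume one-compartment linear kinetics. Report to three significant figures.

5640 mg

Vd = 4 L/kg × 38 kg = 152.0 L
CL = ln 2 · Vd / t½ = 0.693 × 152.0 / 48 = 2.195 L/h
D = CL × Css × τ / F / S = 2.195 × 30 × 24 / 0.4 / 0.7 = 5644 mg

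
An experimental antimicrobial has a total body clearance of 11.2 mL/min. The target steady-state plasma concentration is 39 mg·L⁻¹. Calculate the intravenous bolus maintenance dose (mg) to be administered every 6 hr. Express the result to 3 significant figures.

CL = 11.2 mL/min = 11.2 × 0.06 = 0.6720 L/h
D = CL × Css × τ = 0.6720 × 39 × 6 = 157.2 mg

157 mg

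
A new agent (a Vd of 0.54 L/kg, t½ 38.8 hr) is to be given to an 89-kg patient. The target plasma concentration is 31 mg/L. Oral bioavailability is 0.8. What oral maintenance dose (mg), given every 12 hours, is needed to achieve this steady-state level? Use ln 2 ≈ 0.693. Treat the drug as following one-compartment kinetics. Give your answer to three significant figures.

399 mg

Vd(total) = 89 kg × 0.54 L/kg = 48.06 L
k = 0.693/38.8 = 0.01786 h⁻¹, so CL = k·Vd = 0.01786 × 48.06 = 0.8584 L/h
D = CL × Css × τ / F = 0.8584 × 31 × 12 / 0.8 = 399.2 mg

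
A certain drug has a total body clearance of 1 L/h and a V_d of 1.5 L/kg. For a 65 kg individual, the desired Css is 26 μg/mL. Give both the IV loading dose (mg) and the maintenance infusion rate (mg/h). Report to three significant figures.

(a) 2540 mg; (b) 26.0 mg/h

Vd = 1.5 L/kg × 65 kg = 97.50 L
LD = Vd · C_target = 97.50 × 26 = 2535 mg
Infusion rate = 1.000 L/h × 26 mg/L = 26.00 mg/h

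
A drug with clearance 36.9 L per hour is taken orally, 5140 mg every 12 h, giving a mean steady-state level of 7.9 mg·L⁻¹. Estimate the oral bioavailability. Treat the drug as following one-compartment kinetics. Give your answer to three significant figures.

0.681

F·D/τ = CL·Css at steady state → F = CL·Css·τ / D.
F = 36.9 × 7.9 × 12 / 5140 = 0.681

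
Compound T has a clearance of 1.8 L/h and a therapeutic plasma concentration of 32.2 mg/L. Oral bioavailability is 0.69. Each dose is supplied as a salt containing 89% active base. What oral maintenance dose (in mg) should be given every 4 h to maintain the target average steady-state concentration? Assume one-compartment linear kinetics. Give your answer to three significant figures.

378 mg

At steady state, dose per interval replaces the amount cleared in that interval: F·S·D/τ = CL·Css.
D = CL × Css × τ / F / S = 1.800 × 32.2 × 4 / 0.69 / 0.89 = 377.5 mg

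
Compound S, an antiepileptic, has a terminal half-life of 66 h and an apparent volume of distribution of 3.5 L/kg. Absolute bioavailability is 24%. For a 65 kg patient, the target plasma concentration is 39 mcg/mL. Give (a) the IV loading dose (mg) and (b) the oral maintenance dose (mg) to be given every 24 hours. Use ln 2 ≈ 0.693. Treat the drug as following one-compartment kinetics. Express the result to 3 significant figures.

Vd = 3.5 L/kg × 65 kg = 227.5 L
LD = Vd × C = 227.5 × 39 = 8873 mg
CL = 0.693 × Vd / t½ = 0.693 × 227.5 / 66 = 2.389 L/h
D = CL × Css × τ / F = 2.389 × 39 × 24 / 0.24 = 9317 mg

(a) 8870 mg; (b) 9320 mg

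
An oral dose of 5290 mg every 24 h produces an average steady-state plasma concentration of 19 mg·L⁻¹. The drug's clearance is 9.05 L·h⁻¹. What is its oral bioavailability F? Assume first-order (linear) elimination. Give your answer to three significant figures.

0.780

F·D/τ = CL·Css at steady state → F = CL·Css·τ / D.
F = 9.05 × 19 × 24 / 5290 = 0.780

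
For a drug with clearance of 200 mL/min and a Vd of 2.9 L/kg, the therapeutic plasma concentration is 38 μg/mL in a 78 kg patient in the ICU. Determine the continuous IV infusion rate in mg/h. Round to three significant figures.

456 mg/h

Convert clearance: 200 mL/min × 60 min/h ÷ 1000 mL/L = 12.00 L/h
R₀ = 12.00 × 38 = 456.0 mg/h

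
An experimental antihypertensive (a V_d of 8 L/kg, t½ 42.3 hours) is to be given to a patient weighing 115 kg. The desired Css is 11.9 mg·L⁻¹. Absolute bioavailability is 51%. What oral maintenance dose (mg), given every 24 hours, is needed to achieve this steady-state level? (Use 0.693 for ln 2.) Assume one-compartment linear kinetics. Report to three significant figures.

Total Vd = 8 × 115 = 920.0 L
CL = 0.693 × Vd / t½ = 0.693 × 920.0 / 42.3 = 15.07 L/h
D = CL × Css × τ / F = 15.07 × 11.9 × 24 / 0.51 = 8439 mg

8440 mg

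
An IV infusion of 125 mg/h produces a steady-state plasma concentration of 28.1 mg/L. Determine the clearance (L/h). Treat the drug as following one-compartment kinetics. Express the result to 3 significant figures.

4.45 L/h

At steady state, infusion rate = CL × Css, so CL = rate / Css.
CL = 125 / 28.1 = 4.448 L/h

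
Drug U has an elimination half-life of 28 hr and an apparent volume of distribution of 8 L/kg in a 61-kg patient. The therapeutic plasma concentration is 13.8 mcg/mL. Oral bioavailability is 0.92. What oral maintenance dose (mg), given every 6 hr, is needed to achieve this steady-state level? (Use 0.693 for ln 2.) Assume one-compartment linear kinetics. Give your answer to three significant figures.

Total Vd = 8 × 61 = 488.0 L
k = 0.693/28 = 0.02475 h⁻¹, so CL = k·Vd = 0.02475 × 488.0 = 12.08 L/h
D = CL × Css × τ / F = 12.08 × 13.8 × 6 / 0.92 = 1087 mg

1090 mg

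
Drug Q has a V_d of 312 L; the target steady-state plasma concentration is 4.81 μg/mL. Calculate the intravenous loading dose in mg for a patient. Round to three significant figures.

The loading dose fills Vd to the target concentration.
LD = Vd × C = 312.0 × 4.810 = 1501 mg

1500 mg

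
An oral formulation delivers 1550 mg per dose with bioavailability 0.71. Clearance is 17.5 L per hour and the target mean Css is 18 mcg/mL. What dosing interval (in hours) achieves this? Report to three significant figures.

F·D/τ = CL·Css → τ = F·D / (CL·Css).
τ = 0.71 × 1550 / (17.5 × 18) = 3.494 h

3.49 h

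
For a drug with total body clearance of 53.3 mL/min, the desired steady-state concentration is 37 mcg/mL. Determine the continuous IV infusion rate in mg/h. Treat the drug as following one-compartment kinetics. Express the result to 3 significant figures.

118 mg/h

CL = 53.3 mL/min = 53.3 × 0.06 = 3.198 L/h
R₀ = 3.198 × 37 = 118.3 mg/h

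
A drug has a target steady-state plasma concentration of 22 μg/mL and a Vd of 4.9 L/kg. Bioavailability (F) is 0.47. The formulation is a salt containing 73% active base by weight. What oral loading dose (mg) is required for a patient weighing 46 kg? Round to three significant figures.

14500 mg

Vd(total) = 46 kg × 4.9 L/kg = 225.4 L
LD = Vd × C / F / S = 225.4 × 22.00 / 0.47 / 0.73 = 14450 mg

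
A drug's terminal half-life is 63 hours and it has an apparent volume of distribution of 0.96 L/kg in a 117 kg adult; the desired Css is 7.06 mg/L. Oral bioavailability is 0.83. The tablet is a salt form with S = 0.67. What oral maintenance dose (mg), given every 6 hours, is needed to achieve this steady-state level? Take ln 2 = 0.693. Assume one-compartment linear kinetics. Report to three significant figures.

94.1 mg

Total Vd = 0.96 × 117 = 112.3 L
CL = 0.693 × Vd / t½ = 0.693 × 112.3 / 63 = 1.235 L/h
D = CL × Css × τ / F / S = 1.235 × 7.06 × 6 / 0.83 / 0.67 = 94.07 mg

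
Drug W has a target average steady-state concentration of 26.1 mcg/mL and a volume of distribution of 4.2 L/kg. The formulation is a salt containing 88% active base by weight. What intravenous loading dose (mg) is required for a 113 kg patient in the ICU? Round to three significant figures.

Vd = 4.2 L/kg × 113 kg = 474.6 L
The loading dose fills Vd to the target concentration.
LD = Vd × C / S = 474.6 × 26.10 / 0.88 = 14080 mg

14100 mg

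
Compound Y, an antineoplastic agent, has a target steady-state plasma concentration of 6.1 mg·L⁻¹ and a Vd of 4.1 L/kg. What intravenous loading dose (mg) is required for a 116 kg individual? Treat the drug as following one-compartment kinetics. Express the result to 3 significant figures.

2900 mg

Vd = 4.1 L/kg × 116 kg = 475.6 L
LD = Vd × C = 475.6 × 6.100 = 2901 mg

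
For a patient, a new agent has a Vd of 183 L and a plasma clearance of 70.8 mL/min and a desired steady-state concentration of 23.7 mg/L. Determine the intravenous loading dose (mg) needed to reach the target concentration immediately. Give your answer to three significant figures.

LD = Vd × C = 183.0 × 23.70 = 4337 mg

4340 mg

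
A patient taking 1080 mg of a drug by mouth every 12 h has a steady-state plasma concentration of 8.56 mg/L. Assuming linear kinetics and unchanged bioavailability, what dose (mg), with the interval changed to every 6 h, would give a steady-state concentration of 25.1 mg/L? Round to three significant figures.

With linear kinetics, Css is proportional to dose rate (D/τ) at fixed clearance.
D₂ = D₁ × (Css,target / Css,current) × (τ₂/τ₁) = 1080 × (25.1/8.56) × (6/12) = 1583 mg

1580 mg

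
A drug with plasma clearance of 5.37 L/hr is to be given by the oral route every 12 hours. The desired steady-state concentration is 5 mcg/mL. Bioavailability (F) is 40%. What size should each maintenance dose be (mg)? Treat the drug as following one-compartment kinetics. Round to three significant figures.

806 mg

D = CL × Css × τ / F = 5.370 × 5 × 12 / 0.4 = 805.5 mg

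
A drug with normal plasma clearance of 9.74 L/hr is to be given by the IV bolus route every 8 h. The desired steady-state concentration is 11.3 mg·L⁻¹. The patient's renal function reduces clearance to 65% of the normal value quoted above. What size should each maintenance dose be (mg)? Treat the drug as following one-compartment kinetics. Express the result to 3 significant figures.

Patient clearance = 0.65 × 9.740 = 6.331 L/h
D = CL × Css × τ = 6.331 × 11.3 × 8 = 572.3 mg

572 mg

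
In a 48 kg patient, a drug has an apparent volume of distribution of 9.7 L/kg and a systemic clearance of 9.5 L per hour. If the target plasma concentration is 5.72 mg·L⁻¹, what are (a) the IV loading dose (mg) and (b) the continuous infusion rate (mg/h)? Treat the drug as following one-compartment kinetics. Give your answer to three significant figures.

(a) 2660 mg; (b) 54.3 mg/h

Vd = 9.7 L/kg × 48 kg = 465.6 L
Loading dose = Vd × C = 465.6 × 5.72 = 2663 mg
Maintenance infusion rate = CL × Css = 9.500 × 5.72 = 54.34 mg/h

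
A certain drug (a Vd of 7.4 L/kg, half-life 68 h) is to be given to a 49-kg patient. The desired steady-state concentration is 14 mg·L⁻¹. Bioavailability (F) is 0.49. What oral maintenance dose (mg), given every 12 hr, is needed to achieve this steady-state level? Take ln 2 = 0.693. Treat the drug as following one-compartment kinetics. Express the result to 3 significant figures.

Vd = 7.4 L/kg × 49 kg = 362.6 L
CL = ln 2 · Vd / t½ = 0.693 × 362.6 / 68 = 3.695 L/h
D = CL × Css × τ / F = 3.695 × 14 × 12 / 0.49 = 1267 mg

1270 mg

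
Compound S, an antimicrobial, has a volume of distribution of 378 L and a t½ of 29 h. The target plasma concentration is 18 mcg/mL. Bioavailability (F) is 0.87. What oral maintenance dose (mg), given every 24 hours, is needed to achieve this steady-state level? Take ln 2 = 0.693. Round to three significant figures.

CL = ln 2 · Vd / t½ = 0.693 × 378.0 / 29 = 9.033 L/h
D = CL × Css × τ / F = 9.033 × 18 × 24 / 0.87 = 4485 mg

4490 mg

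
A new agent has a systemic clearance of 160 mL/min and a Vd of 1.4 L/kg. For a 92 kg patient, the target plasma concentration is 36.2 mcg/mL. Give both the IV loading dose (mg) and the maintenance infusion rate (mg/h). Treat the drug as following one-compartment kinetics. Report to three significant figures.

(a) 4660 mg; (b) 348 mg/h

Vd(total) = 92 kg × 1.4 L/kg = 128.8 L
Loading: fill Vd to C_target → 128.8 L × 36.2 mg/L = 4663 mg
CL = 160 mL/min × 60/1000 = 9.600 L/h
Infusion rate = 9.600 L/h × 36.2 mg/L = 347.5 mg/h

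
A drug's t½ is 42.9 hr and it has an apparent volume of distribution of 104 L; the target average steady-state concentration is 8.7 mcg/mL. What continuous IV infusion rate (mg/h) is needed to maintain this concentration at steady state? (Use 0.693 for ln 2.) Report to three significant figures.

k = 0.693/42.9 = 0.01615 h⁻¹, so CL = k·Vd = 0.01615 × 104.0 = 1.680 L/h
Infusion rate = CL × Css = 1.680 × 8.7 = 14.62 mg/h

14.6 mg/h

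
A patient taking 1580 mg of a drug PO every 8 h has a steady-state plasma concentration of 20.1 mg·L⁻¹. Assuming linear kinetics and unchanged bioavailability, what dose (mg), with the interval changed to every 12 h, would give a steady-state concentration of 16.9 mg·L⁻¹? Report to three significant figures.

1990 mg

With linear kinetics, Css is proportional to dose rate (D/τ) at fixed clearance.
D₂ = D₁ × (Css,target / Css,current) × (τ₂/τ₁) = 1580 × (16.9/20.1) × (12/8) = 1993 mg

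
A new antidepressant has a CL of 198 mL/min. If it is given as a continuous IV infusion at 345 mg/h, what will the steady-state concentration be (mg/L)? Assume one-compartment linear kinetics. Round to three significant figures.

29.0 mg/L

CL = 198 mL/min = 198 × 0.06 = 11.88 L/h
Css = rate / CL = 345 / 11.88 = 29.04 mg/L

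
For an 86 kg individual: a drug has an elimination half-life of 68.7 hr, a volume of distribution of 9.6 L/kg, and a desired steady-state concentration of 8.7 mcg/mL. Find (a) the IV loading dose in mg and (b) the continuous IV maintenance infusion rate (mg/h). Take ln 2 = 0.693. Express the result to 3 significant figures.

(a) 7180 mg; (b) 72.5 mg/h

Vd(total) = 86 kg × 9.6 L/kg = 825.6 L
LD = Vd × C = 825.6 × 8.7 = 7183 mg
CL = 0.693 × Vd / t½ = 0.693 × 825.6 / 68.7 = 8.328 L/h
Infusion rate = CL × Css = 8.328 × 8.7 = 72.45 mg/h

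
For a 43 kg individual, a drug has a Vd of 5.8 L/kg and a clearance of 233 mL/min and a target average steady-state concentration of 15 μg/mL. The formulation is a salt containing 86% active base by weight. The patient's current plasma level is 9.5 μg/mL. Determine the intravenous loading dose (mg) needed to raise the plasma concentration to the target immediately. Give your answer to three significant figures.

1600 mg

Vd(total) = 43 kg × 5.8 L/kg = 249.4 L
Concentration deficit ΔC = 15 − 9.5 = 5.500 mg/L
LD = Vd × ΔC / S = 249.4 × 5.500 / 0.86 = 1595 mg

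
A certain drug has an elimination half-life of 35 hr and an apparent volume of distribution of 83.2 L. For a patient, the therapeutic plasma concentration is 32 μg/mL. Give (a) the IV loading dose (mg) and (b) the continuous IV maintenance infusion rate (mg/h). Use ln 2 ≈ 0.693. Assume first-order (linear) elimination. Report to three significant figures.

(a) 2660 mg; (b) 52.7 mg/h

LD = Vd × C = 83.20 × 32 = 2662 mg
CL = 0.693 × Vd / t½ = 0.693 × 83.20 / 35 = 1.647 L/h
Infusion rate = CL × Css = 1.647 × 32 = 52.70 mg/h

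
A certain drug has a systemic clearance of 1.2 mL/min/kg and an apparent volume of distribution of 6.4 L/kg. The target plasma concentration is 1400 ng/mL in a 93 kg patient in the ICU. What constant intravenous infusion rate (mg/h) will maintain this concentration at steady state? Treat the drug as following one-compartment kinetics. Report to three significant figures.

9.37 mg/h

CL = 1.2 mL/min/kg × 93 kg = 111.6 mL/min = 111.6 × 60/1000 = 6.696 L/h
C = 1400 ng/mL = 1.400 mg/L
Rate = CL × Css = 6.696 × 1.4 = 9.374 mg/h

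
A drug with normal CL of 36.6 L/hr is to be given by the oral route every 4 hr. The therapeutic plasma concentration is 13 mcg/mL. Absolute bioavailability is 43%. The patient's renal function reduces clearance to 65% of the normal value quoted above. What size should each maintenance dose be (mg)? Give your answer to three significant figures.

Patient clearance = 0.65 × 36.60 = 23.79 L/h
At steady state, dose per interval replaces the amount cleared in that interval: F·D/τ = CL·Css.
D = CL × Css × τ / F = 23.79 × 13 × 4 / 0.43 = 2877 mg

2880 mg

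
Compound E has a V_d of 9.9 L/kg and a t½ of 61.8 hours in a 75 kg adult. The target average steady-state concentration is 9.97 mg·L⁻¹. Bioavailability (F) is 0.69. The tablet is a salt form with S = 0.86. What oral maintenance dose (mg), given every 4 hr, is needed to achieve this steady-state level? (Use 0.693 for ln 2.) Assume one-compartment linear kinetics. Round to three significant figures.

Vd(total) = 75 kg × 9.9 L/kg = 742.5 L
CL = ln 2 · Vd / t½ = 0.693 × 742.5 / 61.8 = 8.326 L/h
D = CL × Css × τ / F / S = 8.326 × 9.97 × 4 / 0.69 / 0.86 = 559.6 mg

560 mg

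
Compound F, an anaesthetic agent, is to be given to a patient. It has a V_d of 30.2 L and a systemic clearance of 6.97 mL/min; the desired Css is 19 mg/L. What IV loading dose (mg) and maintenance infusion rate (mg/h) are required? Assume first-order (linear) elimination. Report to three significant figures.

Loading: fill Vd to C_target → 30.20 L × 19 mg/L = 573.8 mg
CL = 6.97 mL/min = 6.97 × 0.06 = 0.4182 L/h
Infusion rate = 0.4182 L/h × 19 mg/L = 7.946 mg/h

(a) 574 mg; (b) 7.95 mg/h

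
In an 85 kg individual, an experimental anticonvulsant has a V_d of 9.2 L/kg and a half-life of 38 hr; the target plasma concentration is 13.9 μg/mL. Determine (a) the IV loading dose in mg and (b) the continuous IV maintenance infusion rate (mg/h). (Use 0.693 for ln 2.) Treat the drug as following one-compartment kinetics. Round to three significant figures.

Vd = 9.2 L/kg × 85 kg = 782.0 L
LD = Vd × C = 782.0 × 13.9 = 10870 mg
CL = 0.693 × Vd / t½ = 0.693 × 782.0 / 38 = 14.26 L/h
Infusion rate = CL × Css = 14.26 × 13.9 = 198.2 mg/h

(a) 10900 mg; (b) 198 mg/h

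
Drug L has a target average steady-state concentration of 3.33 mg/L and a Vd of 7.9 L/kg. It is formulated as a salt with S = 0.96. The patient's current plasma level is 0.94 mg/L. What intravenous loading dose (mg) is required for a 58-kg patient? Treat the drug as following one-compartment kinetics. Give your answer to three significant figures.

1140 mg

Vd(total) = 58 kg × 7.9 L/kg = 458.2 L
Concentration deficit ΔC = 3.33 − 0.94 = 2.390 mg/L
LD = Vd × ΔC / S = 458.2 × 2.390 / 0.96 = 1141 mg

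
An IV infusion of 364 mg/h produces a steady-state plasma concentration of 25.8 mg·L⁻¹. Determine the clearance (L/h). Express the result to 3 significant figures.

14.1 L/h

At steady state, infusion rate = CL × Css, so CL = rate / Css.
CL = 364 / 25.8 = 14.11 L/h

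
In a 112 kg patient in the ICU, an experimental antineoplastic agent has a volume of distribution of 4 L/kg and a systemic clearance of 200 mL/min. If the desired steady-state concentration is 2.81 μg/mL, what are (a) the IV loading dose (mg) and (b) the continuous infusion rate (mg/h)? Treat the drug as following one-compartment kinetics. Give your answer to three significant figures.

(a) 1260 mg; (b) 33.7 mg/h

Vd(total) = 112 kg × 4 L/kg = 448.0 L
Loading dose = Vd × C = 448.0 × 2.81 = 1259 mg
Convert clearance: 200 mL/min × 60 min/h ÷ 1000 mL/L = 12.00 L/h
Maintenance infusion rate = CL × Css = 12.00 × 2.81 = 33.72 mg/h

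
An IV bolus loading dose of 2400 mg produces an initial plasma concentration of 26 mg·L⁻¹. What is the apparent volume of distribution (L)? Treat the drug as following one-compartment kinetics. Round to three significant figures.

92.3 L

Immediately after an IV bolus, C₀ = Dose / Vd, so Vd = Dose / C₀.
Vd = 2400 / 26 = 92.31 L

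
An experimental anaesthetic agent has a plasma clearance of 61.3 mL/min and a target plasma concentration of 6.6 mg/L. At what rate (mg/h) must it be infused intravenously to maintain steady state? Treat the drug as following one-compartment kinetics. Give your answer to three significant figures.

24.3 mg/h

CL = 61.3 mL/min × 60/1000 = 3.678 L/h
Infusion rate = CL · Css = 3.678 L/h × 6.6 mg/L = 24.27 mg/h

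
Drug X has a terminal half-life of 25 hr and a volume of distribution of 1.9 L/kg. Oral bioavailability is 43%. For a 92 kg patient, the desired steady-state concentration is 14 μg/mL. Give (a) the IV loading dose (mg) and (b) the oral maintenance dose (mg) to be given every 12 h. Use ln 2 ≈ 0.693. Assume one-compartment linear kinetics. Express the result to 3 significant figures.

Total Vd = 1.9 × 92 = 174.8 L
LD = Vd × C = 174.8 × 14 = 2447 mg
CL = 0.693 × Vd / t½ = 0.693 × 174.8 / 25 = 4.845 L/h
D = CL × Css × τ / F = 4.845 × 14 × 12 / 0.43 = 1893 mg

(a) 2450 mg; (b) 1890 mg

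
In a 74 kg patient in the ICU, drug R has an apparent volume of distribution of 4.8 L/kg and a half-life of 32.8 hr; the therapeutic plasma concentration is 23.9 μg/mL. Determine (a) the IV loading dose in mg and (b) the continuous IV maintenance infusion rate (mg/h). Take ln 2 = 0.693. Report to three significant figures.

Vd = 4.8 L/kg × 74 kg = 355.2 L
LD = Vd × C = 355.2 × 23.9 = 8489 mg
CL = 0.693 × Vd / t½ = 0.693 × 355.2 / 32.8 = 7.505 L/h
Infusion rate = CL × Css = 7.505 × 23.9 = 179.4 mg/h

(a) 8490 mg; (b) 179 mg/h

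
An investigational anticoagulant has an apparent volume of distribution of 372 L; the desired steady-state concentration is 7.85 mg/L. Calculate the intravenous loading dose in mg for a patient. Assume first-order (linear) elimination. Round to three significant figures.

The loading dose fills Vd to the target concentration.
LD = Vd × C = 372.0 × 7.850 = 2920 mg

2920 mg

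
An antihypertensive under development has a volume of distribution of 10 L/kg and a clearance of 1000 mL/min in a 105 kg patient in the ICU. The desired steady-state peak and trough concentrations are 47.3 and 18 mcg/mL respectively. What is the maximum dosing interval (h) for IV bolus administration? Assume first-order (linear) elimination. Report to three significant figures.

Vd = 10 L/kg × 105 kg = 1050 L
CL = 1000 mL/min = 1000 × 0.06 = 60.00 L/h
k = CL / Vd = 60.00 / 1050 = 0.05714 h⁻¹
Between IV bolus doses, concentration decays as C = C₀·e^(−kτ), so C_peak/C_trough = e^(kτ).
τ_max = ln(C_peak/C_trough) / k = ln(47.3/18) / 0.05714 = 0.9661 / 0.05714 = 16.91 h

16.9 h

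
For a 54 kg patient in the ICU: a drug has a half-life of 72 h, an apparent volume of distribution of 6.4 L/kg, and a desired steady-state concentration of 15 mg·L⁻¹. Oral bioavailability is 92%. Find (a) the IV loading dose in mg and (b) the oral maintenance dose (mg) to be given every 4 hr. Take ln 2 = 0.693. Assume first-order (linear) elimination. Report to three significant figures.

(a) 5180 mg; (b) 217 mg

Vd(total) = 54 kg × 6.4 L/kg = 345.6 L
LD = Vd × C = 345.6 × 15 = 5184 mg
CL = 0.693 × Vd / t½ = 0.693 × 345.6 / 72 = 3.326 L/h
D = CL × Css × τ / F = 3.326 × 15 × 4 / 0.92 = 216.9 mg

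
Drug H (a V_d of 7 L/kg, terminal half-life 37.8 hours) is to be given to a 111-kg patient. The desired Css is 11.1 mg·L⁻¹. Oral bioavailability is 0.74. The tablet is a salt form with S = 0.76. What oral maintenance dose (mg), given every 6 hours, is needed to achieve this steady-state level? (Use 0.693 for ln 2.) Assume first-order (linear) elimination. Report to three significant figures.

1690 mg

Vd = 7 L/kg × 111 kg = 777.0 L
k = 0.693/37.8 = 0.01833 h⁻¹, so CL = k·Vd = 0.01833 × 777.0 = 14.24 L/h
D = CL × Css × τ / F / S = 14.24 × 11.1 × 6 / 0.74 / 0.76 = 1686 mg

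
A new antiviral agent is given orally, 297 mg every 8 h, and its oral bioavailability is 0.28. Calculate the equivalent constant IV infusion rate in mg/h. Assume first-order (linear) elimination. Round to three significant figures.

Equivalent systemic input: infusion rate = F·D/τ.
Rate = 0.28 × 297 / 8 = 10.40 mg/h

10.4 mg/h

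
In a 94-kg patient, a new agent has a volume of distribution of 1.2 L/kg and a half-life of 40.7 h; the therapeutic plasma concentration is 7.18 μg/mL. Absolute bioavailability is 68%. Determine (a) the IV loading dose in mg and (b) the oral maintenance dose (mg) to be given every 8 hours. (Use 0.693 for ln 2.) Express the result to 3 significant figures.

Total Vd = 1.2 × 94 = 112.8 L
LD = Vd × C = 112.8 × 7.18 = 809.9 mg
CL = 0.693 × Vd / t½ = 0.693 × 112.8 / 40.7 = 1.921 L/h
D = CL × Css × τ / F = 1.921 × 7.18 × 8 / 0.68 = 162.3 mg

(a) 810 mg; (b) 162 mg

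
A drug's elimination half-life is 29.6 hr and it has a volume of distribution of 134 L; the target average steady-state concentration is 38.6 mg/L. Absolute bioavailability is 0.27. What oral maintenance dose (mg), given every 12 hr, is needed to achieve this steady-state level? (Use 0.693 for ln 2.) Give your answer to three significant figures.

5380 mg

CL = ln 2 · Vd / t½ = 0.693 × 134.0 / 29.6 = 3.137 L/h
D = CL × Css × τ / F = 3.137 × 38.6 × 12 / 0.27 = 5382 mg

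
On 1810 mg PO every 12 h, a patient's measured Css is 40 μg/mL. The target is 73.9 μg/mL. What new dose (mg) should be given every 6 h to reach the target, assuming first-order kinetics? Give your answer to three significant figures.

1670 mg

For first-order elimination, Css ∝ F·D/(CL·τ); F and CL are unchanged, so Css ∝ D/τ.
D₂ = D₁ × (Css,target / Css,current) × (τ₂/τ₁) = 1810 × (73.9/40) × (6/12) = 1672 mg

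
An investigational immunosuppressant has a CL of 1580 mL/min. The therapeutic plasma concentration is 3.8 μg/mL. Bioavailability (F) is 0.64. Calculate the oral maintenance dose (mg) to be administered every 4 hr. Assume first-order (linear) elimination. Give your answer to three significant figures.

CL = 1580 mL/min = 1580 × 0.06 = 94.80 L/h
D = CL × Css × τ / F = 94.80 × 3.8 × 4 / 0.64 = 2252 mg

2250 mg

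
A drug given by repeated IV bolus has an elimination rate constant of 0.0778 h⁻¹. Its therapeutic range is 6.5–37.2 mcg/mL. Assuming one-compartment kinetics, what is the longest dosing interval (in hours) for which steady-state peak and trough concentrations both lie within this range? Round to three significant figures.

22.4 h

Between IV bolus doses, concentration decays as C = C₀·e^(−kτ), so C_peak/C_trough = e^(kτ).
τ_max = ln(C_peak/C_trough) / k = ln(37.2/6.5) / 0.07780 = 1.745 / 0.07780 = 22.43 h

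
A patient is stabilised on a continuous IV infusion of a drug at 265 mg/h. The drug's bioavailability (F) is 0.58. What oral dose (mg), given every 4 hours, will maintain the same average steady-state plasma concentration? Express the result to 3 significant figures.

To maintain the same Css, the systemic dosing rate must be unchanged: F·D/τ = infusion rate.
D = rate × τ / F = 265 × 4 / 0.58 = 1828 mg

1830 mg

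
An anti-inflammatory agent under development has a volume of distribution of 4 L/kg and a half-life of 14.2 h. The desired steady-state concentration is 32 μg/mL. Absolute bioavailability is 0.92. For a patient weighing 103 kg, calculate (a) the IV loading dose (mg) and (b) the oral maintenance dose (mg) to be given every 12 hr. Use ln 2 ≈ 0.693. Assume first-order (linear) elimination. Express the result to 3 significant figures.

Vd(total) = 103 kg × 4 L/kg = 412.0 L
LD = Vd × C = 412.0 × 32 = 13180 mg
CL = 0.693 × Vd / t½ = 0.693 × 412.0 / 14.2 = 20.11 L/h
D = CL × Css × τ / F = 20.11 × 32 × 12 / 0.92 = 8394 mg

(a) 13200 mg; (b) 8390 mg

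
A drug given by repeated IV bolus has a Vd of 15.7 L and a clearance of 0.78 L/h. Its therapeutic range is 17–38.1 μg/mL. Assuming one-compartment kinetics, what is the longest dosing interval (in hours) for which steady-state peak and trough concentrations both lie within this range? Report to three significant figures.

16.2 h

k = CL / Vd = 0.7800 / 15.70 = 0.04968 h⁻¹
Between IV bolus doses, concentration decays as C = C₀·e^(−kτ), so C_peak/C_trough = e^(kτ).
τ_max = ln(C_peak/C_trough) / k = ln(38.1/17) / 0.04968 = 0.8070 / 0.04968 = 16.24 h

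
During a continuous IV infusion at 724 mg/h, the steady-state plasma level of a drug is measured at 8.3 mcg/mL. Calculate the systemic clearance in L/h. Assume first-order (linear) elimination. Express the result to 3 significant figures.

87.2 L/h

At steady state, infusion rate = CL × Css, so CL = rate / Css.
CL = 724 / 8.3 = 87.23 L/h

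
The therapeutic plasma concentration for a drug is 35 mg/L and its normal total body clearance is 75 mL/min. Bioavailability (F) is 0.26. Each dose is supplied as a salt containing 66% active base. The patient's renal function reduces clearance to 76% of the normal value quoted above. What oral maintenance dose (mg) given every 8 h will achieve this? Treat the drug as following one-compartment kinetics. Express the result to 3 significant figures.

5580 mg

CL = 75 mL/min = 75 × 0.06 = 4.500 L/h
Patient clearance = 0.76 × 4.500 = 3.420 L/h
At steady state, dose per interval replaces the amount cleared in that interval: F·S·D/τ = CL·Css.
D = CL × Css × τ / F / S = 3.420 × 35 × 8 / 0.26 / 0.66 = 5580 mg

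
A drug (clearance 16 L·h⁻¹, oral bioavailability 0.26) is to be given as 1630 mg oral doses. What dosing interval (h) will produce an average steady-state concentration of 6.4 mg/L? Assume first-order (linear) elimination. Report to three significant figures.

F·D/τ = CL·Css → τ = F·D / (CL·Css).
τ = 0.26 × 1630 / (16 × 6.4) = 4.139 h

4.14 h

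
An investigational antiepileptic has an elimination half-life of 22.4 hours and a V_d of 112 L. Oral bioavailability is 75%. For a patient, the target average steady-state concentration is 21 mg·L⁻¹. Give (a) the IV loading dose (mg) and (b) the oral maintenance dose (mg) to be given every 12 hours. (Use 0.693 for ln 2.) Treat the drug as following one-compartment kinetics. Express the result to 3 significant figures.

(a) 2350 mg; (b) 1160 mg

LD = Vd × C = 112.0 × 21 = 2352 mg
CL = 0.693 × Vd / t½ = 0.693 × 112.0 / 22.4 = 3.465 L/h
D = CL × Css × τ / F = 3.465 × 21 × 12 / 0.75 = 1164 mg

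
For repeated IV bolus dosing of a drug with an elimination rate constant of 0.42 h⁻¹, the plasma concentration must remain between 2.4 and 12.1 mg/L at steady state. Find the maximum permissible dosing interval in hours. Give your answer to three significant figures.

3.85 h

Between IV bolus doses, concentration decays as C = C₀·e^(−kτ), so C_peak/C_trough = e^(kτ).
τ_max = ln(C_peak/C_trough) / k = ln(12.1/2.4) / 0.4200 = 1.618 / 0.4200 = 3.852 h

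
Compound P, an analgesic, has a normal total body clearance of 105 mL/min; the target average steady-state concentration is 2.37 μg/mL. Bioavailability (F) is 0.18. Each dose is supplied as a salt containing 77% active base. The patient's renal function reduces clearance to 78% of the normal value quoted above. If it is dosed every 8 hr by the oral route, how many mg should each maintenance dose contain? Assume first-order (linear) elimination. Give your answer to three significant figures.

672 mg

CL = 105 mL/min = 105 × 0.06 = 6.300 L/h
Patient clearance = 0.78 × 6.300 = 4.914 L/h
D = CL × Css × τ / F / S = 4.914 × 2.37 × 8 / 0.18 / 0.77 = 672.2 mg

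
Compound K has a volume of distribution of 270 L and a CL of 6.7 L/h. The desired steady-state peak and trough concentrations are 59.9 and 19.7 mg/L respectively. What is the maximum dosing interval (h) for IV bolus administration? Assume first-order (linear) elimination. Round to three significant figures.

k = CL / Vd = 6.700 / 270.0 = 0.02481 h⁻¹
Between IV bolus doses, concentration decays as C = C₀·e^(−kτ), so C_peak/C_trough = e^(kτ).
τ_max = ln(C_peak/C_trough) / k = ln(59.9/19.7) / 0.02481 = 1.112 / 0.02481 = 44.82 h

44.8 h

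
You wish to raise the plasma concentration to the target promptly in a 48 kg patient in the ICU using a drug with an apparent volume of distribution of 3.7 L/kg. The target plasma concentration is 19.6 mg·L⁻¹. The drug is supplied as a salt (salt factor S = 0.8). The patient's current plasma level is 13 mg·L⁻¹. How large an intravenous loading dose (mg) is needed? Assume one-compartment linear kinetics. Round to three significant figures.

1470 mg

Total Vd = 3.7 × 48 = 177.6 L
The loading dose fills Vd to the target concentration.
Concentration deficit ΔC = 19.6 − 13 = 6.600 mg/L
LD = Vd × ΔC / S = 177.6 × 6.600 / 0.8 = 1465 mg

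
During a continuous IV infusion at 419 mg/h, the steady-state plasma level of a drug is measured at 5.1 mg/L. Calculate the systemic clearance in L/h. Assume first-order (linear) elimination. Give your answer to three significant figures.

At steady state, infusion rate = CL × Css, so CL = rate / Css.
CL = 419 / 5.1 = 82.16 L/h

82.2 L/h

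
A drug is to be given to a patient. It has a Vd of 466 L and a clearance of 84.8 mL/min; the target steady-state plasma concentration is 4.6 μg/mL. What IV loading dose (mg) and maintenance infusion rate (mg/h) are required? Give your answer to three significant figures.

(a) 2140 mg; (b) 23.4 mg/h

LD = Vd · C_target = 466.0 × 4.6 = 2144 mg
CL = 84.8 mL/min = 84.8 × 0.06 = 5.088 L/h
Infusion rate = 5.088 L/h × 4.6 mg/L = 23.40 mg/h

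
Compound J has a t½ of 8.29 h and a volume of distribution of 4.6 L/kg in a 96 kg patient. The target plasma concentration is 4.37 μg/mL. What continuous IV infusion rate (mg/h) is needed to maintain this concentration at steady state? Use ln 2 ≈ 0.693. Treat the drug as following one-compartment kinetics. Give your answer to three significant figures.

161 mg/h

Vd(total) = 96 kg × 4.6 L/kg = 441.6 L
CL = ln 2 · Vd / t½ = 0.693 × 441.6 / 8.29 = 36.92 L/h
Infusion rate = CL × Css = 36.92 × 4.37 = 161.3 mg/h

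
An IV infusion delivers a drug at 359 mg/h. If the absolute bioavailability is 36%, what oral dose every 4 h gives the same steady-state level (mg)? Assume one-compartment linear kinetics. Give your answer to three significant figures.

3990 mg

To maintain the same Css, the systemic dosing rate must be unchanged: F·D/τ = infusion rate.
D = rate × τ / F = 359 × 4 / 0.36 = 3989 mg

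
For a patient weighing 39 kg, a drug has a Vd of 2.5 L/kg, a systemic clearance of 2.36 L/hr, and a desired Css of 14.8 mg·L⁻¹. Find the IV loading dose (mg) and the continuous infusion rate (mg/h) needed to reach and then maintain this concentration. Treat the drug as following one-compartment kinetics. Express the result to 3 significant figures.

(a) 1440 mg; (b) 34.9 mg/h

Total Vd = 2.5 × 39 = 97.50 L
Loading: fill Vd to C_target → 97.50 L × 14.8 mg/L = 1443 mg
Infusion rate = 2.360 L/h × 14.8 mg/L = 34.93 mg/h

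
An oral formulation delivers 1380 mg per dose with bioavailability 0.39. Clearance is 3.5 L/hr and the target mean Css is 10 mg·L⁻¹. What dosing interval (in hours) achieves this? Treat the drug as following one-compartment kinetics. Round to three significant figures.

F·D/τ = CL·Css → τ = F·D / (CL·Css).
τ = 0.39 × 1380 / (3.5 × 10) = 15.38 h

15.4 h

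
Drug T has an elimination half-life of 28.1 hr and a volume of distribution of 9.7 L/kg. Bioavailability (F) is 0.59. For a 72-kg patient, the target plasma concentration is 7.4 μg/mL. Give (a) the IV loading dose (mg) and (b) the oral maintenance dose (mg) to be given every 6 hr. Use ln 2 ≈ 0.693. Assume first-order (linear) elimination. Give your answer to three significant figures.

Vd(total) = 72 kg × 9.7 L/kg = 698.4 L
LD = Vd × C = 698.4 × 7.4 = 5168 mg
CL = 0.693 × Vd / t½ = 0.693 × 698.4 / 28.1 = 17.22 L/h
D = CL × Css × τ / F = 17.22 × 7.4 × 6 / 0.59 = 1296 mg

(a) 5170 mg; (b) 1300 mg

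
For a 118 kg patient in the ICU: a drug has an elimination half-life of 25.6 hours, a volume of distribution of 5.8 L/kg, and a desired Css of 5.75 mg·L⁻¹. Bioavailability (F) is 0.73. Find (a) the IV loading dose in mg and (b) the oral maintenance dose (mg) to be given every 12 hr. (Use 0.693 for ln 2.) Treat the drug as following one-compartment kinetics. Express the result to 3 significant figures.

Vd = 5.8 L/kg × 118 kg = 684.4 L
LD = Vd × C = 684.4 × 5.75 = 3935 mg
CL = 0.693 × Vd / t½ = 0.693 × 684.4 / 25.6 = 18.53 L/h
D = CL × Css × τ / F = 18.53 × 5.75 × 12 / 0.73 = 1751 mg

(a) 3940 mg; (b) 1750 mg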